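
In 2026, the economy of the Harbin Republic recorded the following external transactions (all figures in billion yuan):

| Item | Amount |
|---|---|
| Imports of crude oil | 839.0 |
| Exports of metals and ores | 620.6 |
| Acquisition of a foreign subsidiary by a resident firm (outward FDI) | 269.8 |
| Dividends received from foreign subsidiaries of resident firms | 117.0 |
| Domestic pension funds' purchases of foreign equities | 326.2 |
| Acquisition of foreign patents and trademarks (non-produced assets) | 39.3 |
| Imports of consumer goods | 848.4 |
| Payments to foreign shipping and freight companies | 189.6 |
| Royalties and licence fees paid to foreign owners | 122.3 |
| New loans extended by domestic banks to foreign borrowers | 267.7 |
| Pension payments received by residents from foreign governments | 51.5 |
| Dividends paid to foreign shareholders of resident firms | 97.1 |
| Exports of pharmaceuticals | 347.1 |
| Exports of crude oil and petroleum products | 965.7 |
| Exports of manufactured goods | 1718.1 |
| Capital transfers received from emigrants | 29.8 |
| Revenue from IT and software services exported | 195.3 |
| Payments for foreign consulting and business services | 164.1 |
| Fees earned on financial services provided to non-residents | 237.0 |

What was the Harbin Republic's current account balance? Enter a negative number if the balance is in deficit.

Goods: -848.4 + 347.1 + 1718.1 + 620.6 + 965.7 - 839.0 = 1964.1
Services: -122.3 + 237.0 - 164.1 + 195.3 - 189.6 = -43.7
Primary income: 117.0 - 97.1 = 19.9
Secondary income: 51.5
Current account = 1964.1 + (-43.7) + 19.9 + 51.5 = 1991.8
(Excluded from the current account — financial account: acquisition of a foreign subsidiary by a resident firm (outward FDI) 269.8, domestic pension funds' purchases of foreign equities 326.2, new loans extended by domestic banks to foreign borrowers 267.7; capital account: acquisition of foreign patents and trademarks (non-produced assets) 39.3, capital transfers received from emigrants 29.8.)

1991.8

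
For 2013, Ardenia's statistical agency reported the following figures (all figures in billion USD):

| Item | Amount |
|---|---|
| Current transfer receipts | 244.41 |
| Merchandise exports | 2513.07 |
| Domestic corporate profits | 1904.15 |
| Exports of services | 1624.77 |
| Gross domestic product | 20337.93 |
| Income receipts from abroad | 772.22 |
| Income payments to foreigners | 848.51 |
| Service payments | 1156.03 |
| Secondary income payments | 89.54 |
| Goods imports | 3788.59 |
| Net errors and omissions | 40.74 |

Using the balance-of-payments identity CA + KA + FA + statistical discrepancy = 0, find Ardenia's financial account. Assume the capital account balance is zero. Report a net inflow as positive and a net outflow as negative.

Goods balance = 2513.07 - 3788.59 = -1275.52
Services balance = 1624.77 - 1156.03 = 468.74
Trade balance (goods + services) = -1275.52 + 468.74 = -806.78
Net primary income = 772.22 - 848.51 = -76.29
Net secondary income = 244.41 - 89.54 = 154.87
Current account = -806.78 + (-76.29) + 154.87 = -728.20
Financial account = -(-728.20 + 40.74) = 687.46

687.46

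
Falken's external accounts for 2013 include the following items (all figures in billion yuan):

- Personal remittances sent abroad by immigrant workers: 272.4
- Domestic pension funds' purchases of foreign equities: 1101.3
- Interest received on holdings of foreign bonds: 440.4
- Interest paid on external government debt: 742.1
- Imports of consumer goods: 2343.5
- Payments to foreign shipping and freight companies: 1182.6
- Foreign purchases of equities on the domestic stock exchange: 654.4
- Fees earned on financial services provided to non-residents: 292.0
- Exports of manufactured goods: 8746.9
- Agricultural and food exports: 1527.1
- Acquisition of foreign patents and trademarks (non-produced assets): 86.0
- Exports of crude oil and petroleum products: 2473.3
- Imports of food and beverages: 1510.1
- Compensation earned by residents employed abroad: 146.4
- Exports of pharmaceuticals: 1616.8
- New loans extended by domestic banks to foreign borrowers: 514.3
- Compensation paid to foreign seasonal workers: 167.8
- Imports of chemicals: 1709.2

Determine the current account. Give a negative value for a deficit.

7315.2

Goods: 2473.3 + 1616.8 - 1510.1 - 1709.2 - 2343.5 + 1527.1 + 8746.9 = 8801.3
Services: -1182.6 + 292.0 = -890.6
Primary income: -167.8 + 440.4 - 742.1 + 146.4 = -323.1
Secondary income: -272.4
Current account = 8801.3 + (-890.6) + (-323.1) + (-272.4) = 7315.2
(Excluded from the current account — financial account: domestic pension funds' purchases of foreign equities 1101.3, foreign purchases of equities on the domestic stock exchange 654.4, new loans extended by domestic banks to foreign borrowers 514.3; capital account: acquisition of foreign patents and trademarks (non-produced assets) 86.0.)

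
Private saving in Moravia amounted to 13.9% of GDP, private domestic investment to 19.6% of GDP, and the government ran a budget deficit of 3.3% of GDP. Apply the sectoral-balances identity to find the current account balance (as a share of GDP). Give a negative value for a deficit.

By the sectoral-balances identity, CA = (S_private - I) + (T - G).
Private balance = 13.9 - 19.6 = -5.7
Government balance (T - G) = -3.3
CA = -5.7 + (-3.3) = -9.0

-9.0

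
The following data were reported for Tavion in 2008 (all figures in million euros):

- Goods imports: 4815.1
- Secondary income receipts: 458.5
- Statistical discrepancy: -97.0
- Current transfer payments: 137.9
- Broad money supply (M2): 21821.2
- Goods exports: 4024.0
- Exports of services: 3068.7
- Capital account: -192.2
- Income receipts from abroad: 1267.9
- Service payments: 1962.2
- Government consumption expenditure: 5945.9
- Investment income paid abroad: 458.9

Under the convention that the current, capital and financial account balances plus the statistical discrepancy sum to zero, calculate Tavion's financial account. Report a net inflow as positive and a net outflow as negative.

-1155.8

Goods balance = 4024.0 - 4815.1 = -791.1
Services balance = 3068.7 - 1962.2 = 1106.5
Trade balance (goods + services) = -791.1 + 1106.5 = 315.4
Net primary income = 1267.9 - 458.9 = 809.0
Net secondary income = 458.5 - 137.9 = 320.6
Current account = 315.4 + 809.0 + 320.6 = 1445.0
Financial account = -(1445.0 + (-192.2) + (-97.0)) = -1155.8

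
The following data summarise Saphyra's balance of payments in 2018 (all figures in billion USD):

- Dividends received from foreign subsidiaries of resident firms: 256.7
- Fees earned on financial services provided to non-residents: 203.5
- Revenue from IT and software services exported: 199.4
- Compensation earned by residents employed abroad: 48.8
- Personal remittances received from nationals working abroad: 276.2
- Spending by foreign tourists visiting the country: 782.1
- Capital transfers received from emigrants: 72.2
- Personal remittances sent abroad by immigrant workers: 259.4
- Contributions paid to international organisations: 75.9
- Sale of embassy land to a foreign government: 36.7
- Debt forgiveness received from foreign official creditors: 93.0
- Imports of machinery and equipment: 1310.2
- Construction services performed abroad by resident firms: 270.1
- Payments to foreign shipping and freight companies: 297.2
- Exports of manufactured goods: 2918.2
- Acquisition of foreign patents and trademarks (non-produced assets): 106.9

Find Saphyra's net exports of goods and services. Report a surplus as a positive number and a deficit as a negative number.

2765.9

Goods: -1310.2 + 2918.2 = 1608.0
Services: 270.1 - 297.2 + 203.5 + 782.1 + 199.4 = 1157.9
Trade balance = 1608.0 + 1157.9 = 2765.9
(Excluded from the trade balance — primary income: dividends received from foreign subsidiaries of resident firms 256.7, compensation earned by residents employed abroad 48.8; secondary income: personal remittances received from nationals working abroad 276.2, personal remittances sent abroad by immigrant workers 259.4, contributions paid to international organisations 75.9; capital account: capital transfers received from emigrants 72.2, sale of embassy land to a foreign government 36.7, debt forgiveness received from foreign official creditors 93.0, acquisition of foreign patents and trademarks (non-produced assets) 106.9.)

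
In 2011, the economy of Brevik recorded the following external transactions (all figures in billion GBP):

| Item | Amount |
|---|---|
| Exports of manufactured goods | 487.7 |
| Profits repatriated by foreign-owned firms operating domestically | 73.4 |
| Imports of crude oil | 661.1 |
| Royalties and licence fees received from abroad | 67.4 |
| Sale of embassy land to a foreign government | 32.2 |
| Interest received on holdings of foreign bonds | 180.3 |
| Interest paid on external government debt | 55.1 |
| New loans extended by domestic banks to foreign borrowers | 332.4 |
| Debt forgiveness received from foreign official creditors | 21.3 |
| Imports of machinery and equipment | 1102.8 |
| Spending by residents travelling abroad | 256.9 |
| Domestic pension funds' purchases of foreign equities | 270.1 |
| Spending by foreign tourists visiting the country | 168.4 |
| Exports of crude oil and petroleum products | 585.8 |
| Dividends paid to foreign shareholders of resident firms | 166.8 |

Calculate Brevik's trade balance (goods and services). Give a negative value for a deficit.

-711.5

Goods: -661.1 + 585.8 + 487.7 - 1102.8 = -690.4
Services: 168.4 - 256.9 + 67.4 = -21.1
Trade balance = -690.4 + (-21.1) = -711.5
(Excluded from the trade balance — primary income: profits repatriated by foreign-owned firms operating domestically 73.4, interest received on holdings of foreign bonds 180.3, interest paid on external government debt 55.1, dividends paid to foreign shareholders of resident firms 166.8; capital account: sale of embassy land to a foreign government 32.2, debt forgiveness received from foreign official creditors 21.3; financial account: new loans extended by domestic banks to foreign borrowers 332.4, domestic pension funds' purchases of foreign equities 270.1.)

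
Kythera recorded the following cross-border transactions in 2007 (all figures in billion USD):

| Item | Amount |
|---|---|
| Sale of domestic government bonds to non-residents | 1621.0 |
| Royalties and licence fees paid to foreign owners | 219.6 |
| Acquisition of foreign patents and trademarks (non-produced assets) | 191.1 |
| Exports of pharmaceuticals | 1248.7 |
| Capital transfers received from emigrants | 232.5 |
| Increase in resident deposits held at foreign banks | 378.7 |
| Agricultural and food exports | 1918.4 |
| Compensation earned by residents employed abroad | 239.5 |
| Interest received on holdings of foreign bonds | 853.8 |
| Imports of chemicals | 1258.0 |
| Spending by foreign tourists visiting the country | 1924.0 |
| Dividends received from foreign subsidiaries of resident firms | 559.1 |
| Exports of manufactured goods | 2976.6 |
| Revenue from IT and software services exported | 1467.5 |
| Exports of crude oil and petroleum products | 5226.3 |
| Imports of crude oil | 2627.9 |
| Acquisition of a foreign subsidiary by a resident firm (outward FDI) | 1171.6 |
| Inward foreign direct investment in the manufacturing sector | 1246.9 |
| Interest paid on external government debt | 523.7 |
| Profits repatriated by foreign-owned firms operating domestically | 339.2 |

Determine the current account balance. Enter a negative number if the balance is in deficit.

Goods: -1258.0 + 2976.6 + 5226.3 + 1918.4 + 1248.7 - 2627.9 = 7484.1
Services: 1467.5 + 1924.0 - 219.6 = 3171.9
Primary income: 239.5 - 523.7 + 559.1 + 853.8 - 339.2 = 789.5
Current account = 7484.1 + 3171.9 + 789.5 = 11445.5
(Excluded from the current account — financial account: sale of domestic government bonds to non-residents 1621.0, increase in resident deposits held at foreign banks 378.7, acquisition of a foreign subsidiary by a resident firm (outward FDI) 1171.6, inward foreign direct investment in the manufacturing sector 1246.9; capital account: acquisition of foreign patents and trademarks (non-produced assets) 191.1, capital transfers received from emigrants 232.5.)

11445.5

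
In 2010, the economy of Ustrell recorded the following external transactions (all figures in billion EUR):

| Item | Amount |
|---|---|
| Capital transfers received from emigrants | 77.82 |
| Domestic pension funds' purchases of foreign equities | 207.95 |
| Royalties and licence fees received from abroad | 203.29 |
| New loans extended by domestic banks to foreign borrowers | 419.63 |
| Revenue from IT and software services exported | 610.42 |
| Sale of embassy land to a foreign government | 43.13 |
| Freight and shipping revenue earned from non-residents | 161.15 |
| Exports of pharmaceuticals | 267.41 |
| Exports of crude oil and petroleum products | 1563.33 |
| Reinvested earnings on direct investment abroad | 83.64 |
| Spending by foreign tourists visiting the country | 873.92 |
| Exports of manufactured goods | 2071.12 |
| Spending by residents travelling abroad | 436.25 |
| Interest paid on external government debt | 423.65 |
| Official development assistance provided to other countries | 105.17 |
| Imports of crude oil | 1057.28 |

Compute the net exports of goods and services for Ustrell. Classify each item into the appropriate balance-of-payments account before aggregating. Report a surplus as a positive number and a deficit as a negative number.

Goods: -1057.28 + 2071.12 + 1563.33 + 267.41 = 2844.58
Services: -436.25 + 610.42 + 161.15 + 203.29 + 873.92 = 1412.53
Trade balance = 2844.58 + 1412.53 = 4257.11
(Excluded from the trade balance — capital account: capital transfers received from emigrants 77.82, sale of embassy land to a foreign government 43.13; financial account: domestic pension funds' purchases of foreign equities 207.95, new loans extended by domestic banks to foreign borrowers 419.63; primary income: reinvested earnings on direct investment abroad 83.64, interest paid on external government debt 423.65; secondary income: official development assistance provided to other countries 105.17.)

4257.11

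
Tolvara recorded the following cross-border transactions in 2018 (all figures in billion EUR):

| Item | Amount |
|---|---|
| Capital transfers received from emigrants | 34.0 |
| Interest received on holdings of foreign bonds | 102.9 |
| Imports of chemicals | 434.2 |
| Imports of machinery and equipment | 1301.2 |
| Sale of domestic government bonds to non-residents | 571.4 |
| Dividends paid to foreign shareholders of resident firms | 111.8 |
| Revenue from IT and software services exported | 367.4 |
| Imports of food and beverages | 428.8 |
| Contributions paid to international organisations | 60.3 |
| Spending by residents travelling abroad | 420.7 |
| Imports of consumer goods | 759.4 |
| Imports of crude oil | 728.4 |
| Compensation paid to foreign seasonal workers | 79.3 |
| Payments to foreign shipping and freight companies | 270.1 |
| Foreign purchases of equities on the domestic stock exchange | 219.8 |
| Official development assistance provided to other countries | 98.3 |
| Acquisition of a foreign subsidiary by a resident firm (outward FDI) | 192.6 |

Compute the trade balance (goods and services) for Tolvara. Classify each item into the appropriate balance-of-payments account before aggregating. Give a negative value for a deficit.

-3975.4

Goods: -1301.2 - 728.4 - 428.8 - 434.2 - 759.4 = -3652.0
Services: -420.7 - 270.1 + 367.4 = -323.4
Trade balance = -3652.0 + (-323.4) = -3975.4
(Excluded from the trade balance — capital account: capital transfers received from emigrants 34.0; primary income: interest received on holdings of foreign bonds 102.9, dividends paid to foreign shareholders of resident firms 111.8, compensation paid to foreign seasonal workers 79.3; financial account: sale of domestic government bonds to non-residents 571.4, foreign purchases of equities on the domestic stock exchange 219.8, acquisition of a foreign subsidiary by a resident firm (outward FDI) 192.6; secondary income: contributions paid to international organisations 60.3, official development assistance provided to other countries 98.3.)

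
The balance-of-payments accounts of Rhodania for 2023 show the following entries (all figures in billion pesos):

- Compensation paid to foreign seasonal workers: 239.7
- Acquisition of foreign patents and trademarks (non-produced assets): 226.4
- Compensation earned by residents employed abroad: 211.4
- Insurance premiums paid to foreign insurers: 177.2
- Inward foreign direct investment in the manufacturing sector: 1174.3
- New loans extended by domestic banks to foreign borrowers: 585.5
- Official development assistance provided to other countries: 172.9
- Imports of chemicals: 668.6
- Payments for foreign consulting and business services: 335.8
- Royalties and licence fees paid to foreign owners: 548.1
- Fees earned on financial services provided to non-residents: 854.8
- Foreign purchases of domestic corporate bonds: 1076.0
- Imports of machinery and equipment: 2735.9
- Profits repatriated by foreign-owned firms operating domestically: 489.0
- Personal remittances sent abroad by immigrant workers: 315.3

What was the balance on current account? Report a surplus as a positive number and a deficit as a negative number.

Goods: -668.6 - 2735.9 = -3404.5
Services: -548.1 - 177.2 - 335.8 + 854.8 = -206.3
Primary income: 211.4 - 489.0 - 239.7 = -517.3
Secondary income: -315.3 - 172.9 = -488.2
Current account = (-3404.5) + (-206.3) + (-517.3) + (-488.2) = -4616.3
(Excluded from the current account — capital account: acquisition of foreign patents and trademarks (non-produced assets) 226.4; financial account: inward foreign direct investment in the manufacturing sector 1174.3, new loans extended by domestic banks to foreign borrowers 585.5, foreign purchases of domestic corporate bonds 1076.0.)

-4616.3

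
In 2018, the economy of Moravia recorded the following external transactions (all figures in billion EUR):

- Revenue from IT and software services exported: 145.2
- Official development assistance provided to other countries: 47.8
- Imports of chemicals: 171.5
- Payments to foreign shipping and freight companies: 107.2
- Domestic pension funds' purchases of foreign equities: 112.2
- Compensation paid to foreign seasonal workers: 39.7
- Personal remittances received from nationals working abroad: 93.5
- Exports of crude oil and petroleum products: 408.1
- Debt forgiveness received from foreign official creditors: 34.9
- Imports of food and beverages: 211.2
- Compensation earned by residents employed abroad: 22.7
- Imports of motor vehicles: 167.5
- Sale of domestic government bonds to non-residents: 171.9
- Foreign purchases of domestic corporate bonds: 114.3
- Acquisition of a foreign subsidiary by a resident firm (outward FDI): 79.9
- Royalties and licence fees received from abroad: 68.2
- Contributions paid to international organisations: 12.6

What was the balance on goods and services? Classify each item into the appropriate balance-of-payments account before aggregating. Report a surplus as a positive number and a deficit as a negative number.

Goods: -167.5 - 171.5 + 408.1 - 211.2 = -142.1
Services: -107.2 + 145.2 + 68.2 = 106.2
Trade balance = -142.1 + 106.2 = -35.9
(Excluded from the trade balance — secondary income: official development assistance provided to other countries 47.8, personal remittances received from nationals working abroad 93.5, contributions paid to international organisations 12.6; financial account: domestic pension funds' purchases of foreign equities 112.2, sale of domestic government bonds to non-residents 171.9, foreign purchases of domestic corporate bonds 114.3, acquisition of a foreign subsidiary by a resident firm (outward FDI) 79.9; primary income: compensation paid to foreign seasonal workers 39.7, compensation earned by residents employed abroad 22.7; capital account: debt forgiveness received from foreign official creditors 34.9.)

-35.9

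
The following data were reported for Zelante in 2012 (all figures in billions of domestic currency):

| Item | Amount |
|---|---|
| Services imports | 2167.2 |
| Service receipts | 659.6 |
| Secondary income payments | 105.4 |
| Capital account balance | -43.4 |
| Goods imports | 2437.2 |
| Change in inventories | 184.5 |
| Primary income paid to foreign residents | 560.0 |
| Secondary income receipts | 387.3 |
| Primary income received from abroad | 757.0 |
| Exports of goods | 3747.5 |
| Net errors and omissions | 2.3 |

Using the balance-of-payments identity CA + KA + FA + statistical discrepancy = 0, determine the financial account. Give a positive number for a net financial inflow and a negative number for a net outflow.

Goods balance = 3747.5 - 2437.2 = 1310.3
Services balance = 659.6 - 2167.2 = -1507.6
Trade balance (goods + services) = 1310.3 + (-1507.6) = -197.3
Net primary income = 757.0 - 560.0 = 197.0
Net secondary income = 387.3 - 105.4 = 281.9
Current account = -197.3 + 197.0 + 281.9 = 281.6
Financial account = -(281.6 + (-43.4) + 2.3) = -240.5

-240.5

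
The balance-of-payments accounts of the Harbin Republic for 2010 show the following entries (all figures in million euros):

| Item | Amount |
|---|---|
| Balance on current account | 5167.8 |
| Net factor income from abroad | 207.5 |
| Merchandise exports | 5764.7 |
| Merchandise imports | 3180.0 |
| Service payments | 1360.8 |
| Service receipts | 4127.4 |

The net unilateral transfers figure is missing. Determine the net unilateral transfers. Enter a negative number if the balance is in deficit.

Current account = goods balance + services balance + net primary income + net secondary income
Sum of the known components = 5558.8
Net unilateral transfers = CA - (known components) = 5167.8 - 5558.8 = -391.0

-391.0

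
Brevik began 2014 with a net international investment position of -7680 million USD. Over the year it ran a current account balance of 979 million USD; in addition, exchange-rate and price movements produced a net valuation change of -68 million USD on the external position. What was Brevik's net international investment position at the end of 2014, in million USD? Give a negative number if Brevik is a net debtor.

Change in NIIP = current account + net valuation change = 979 + (-68) = 911
End-of-year NIIP = -7680 + 911 = -6769

-6769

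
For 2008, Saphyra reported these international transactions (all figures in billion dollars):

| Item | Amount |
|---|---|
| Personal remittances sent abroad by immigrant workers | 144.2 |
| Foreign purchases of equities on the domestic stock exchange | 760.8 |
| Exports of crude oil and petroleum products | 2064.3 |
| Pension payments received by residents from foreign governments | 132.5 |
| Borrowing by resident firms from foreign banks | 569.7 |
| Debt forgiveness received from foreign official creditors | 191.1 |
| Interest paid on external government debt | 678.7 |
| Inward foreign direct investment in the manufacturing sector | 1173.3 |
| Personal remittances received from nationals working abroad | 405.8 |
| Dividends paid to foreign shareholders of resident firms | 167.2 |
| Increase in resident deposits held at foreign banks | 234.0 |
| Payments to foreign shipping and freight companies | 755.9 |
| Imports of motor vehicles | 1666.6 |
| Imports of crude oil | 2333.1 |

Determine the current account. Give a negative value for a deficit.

Goods: -1666.6 + 2064.3 - 2333.1 = -1935.4
Services: -755.9
Primary income: -678.7 - 167.2 = -845.9
Secondary income: -144.2 + 405.8 + 132.5 = 394.1
Current account = (-1935.4) + (-755.9) + (-845.9) + 394.1 = -3143.1
(Excluded from the current account — financial account: foreign purchases of equities on the domestic stock exchange 760.8, borrowing by resident firms from foreign banks 569.7, inward foreign direct investment in the manufacturing sector 1173.3, increase in resident deposits held at foreign banks 234.0; capital account: debt forgiveness received from foreign official creditors 191.1.)

-3143.1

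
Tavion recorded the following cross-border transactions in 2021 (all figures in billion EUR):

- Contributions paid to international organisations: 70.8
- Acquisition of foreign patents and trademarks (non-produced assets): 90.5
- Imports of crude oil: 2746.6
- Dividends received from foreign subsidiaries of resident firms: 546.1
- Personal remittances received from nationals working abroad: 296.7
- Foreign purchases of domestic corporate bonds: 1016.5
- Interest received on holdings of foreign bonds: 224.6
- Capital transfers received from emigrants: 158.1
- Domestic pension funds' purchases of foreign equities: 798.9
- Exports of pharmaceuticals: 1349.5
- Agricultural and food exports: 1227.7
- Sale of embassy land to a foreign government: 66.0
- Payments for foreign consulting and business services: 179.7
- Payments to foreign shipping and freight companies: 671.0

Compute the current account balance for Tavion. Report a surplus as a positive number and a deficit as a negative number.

-23.5

Goods: 1227.7 + 1349.5 - 2746.6 = -169.4
Services: -671.0 - 179.7 = -850.7
Primary income: 224.6 + 546.1 = 770.7
Secondary income: -70.8 + 296.7 = 225.9
Current account = (-169.4) + (-850.7) + 770.7 + 225.9 = -23.5
(Excluded from the current account — capital account: acquisition of foreign patents and trademarks (non-produced assets) 90.5, capital transfers received from emigrants 158.1, sale of embassy land to a foreign government 66.0; financial account: foreign purchases of domestic corporate bonds 1016.5, domestic pension funds' purchases of foreign equities 798.9.)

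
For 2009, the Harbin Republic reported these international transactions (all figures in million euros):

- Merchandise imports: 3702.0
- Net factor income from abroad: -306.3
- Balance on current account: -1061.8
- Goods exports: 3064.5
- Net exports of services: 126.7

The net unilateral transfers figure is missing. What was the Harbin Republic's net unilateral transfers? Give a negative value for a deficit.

Current account = goods balance + services balance + net primary income + net secondary income
Sum of the known components = -817.1
Net unilateral transfers = CA - (known components) = -1061.8 - (-817.1) = -244.7

-244.7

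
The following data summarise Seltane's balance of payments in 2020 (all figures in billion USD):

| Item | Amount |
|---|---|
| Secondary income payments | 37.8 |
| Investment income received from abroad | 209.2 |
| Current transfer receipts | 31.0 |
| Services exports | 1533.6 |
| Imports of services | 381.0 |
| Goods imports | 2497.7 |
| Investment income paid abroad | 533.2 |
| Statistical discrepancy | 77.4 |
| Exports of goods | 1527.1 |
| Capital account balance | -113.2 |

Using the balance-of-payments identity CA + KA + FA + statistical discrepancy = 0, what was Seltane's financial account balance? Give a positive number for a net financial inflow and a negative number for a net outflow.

184.6

Goods balance = 1527.1 - 2497.7 = -970.6
Services balance = 1533.6 - 381.0 = 1152.6
Trade balance (goods + services) = -970.6 + 1152.6 = 182.0
Net primary income = 209.2 - 533.2 = -324.0
Net secondary income = 31.0 - 37.8 = -6.8
Current account = 182.0 + (-324.0) + (-6.8) = -148.8
Financial account = -(-148.8 + (-113.2) + 77.4) = 184.6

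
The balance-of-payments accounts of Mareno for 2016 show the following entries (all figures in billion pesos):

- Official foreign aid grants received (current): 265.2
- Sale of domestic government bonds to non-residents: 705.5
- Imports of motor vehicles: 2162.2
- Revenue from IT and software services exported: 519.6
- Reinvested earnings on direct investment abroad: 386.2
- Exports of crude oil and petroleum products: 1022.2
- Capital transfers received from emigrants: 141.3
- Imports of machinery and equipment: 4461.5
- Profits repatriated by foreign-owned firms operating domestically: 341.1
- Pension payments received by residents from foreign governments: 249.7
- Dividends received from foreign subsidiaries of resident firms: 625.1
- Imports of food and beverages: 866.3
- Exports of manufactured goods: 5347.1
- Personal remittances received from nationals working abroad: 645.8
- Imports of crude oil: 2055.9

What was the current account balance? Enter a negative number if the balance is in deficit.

-826.1

Goods: -866.3 - 2055.9 - 4461.5 - 2162.2 + 1022.2 + 5347.1 = -3176.6
Services: 519.6
Primary income: -341.1 + 625.1 + 386.2 = 670.2
Secondary income: 265.2 + 645.8 + 249.7 = 1160.7
Current account = (-3176.6) + 519.6 + 670.2 + 1160.7 = -826.1
(Excluded from the current account — financial account: sale of domestic government bonds to non-residents 705.5; capital account: capital transfers received from emigrants 141.3.)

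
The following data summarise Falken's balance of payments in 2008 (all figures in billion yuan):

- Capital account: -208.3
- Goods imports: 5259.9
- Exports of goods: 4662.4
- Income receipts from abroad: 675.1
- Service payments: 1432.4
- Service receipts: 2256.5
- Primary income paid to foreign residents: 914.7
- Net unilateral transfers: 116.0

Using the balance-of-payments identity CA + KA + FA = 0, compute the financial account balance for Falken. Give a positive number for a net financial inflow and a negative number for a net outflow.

Goods balance = 4662.4 - 5259.9 = -597.5
Services balance = 2256.5 - 1432.4 = 824.1
Trade balance (goods + services) = -597.5 + 824.1 = 226.6
Net primary income = 675.1 - 914.7 = -239.6
Net secondary income = 116.0
Current account = 226.6 + (-239.6) + 116.0 = 103.0
Financial account = -(103.0 + (-208.3)) = 105.3

105.3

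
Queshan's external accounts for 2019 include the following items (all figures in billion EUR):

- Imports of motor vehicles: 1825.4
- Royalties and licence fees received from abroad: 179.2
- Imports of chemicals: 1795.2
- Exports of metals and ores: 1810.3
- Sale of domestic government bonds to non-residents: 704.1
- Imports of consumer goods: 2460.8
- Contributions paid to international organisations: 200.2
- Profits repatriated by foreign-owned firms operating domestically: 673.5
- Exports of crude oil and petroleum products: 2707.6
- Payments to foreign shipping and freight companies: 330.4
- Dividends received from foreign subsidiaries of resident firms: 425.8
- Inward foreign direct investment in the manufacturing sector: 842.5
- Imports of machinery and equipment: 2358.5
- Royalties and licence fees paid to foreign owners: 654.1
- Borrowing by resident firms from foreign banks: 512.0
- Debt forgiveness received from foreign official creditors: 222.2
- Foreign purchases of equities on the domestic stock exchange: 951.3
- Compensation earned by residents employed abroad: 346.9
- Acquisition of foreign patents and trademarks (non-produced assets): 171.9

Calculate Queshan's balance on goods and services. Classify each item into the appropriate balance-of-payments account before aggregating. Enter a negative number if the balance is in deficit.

Goods: -1825.4 + 1810.3 - 2460.8 - 1795.2 + 2707.6 - 2358.5 = -3922.0
Services: -330.4 - 654.1 + 179.2 = -805.3
Trade balance = -3922.0 + (-805.3) = -4727.3
(Excluded from the trade balance — financial account: sale of domestic government bonds to non-residents 704.1, inward foreign direct investment in the manufacturing sector 842.5, borrowing by resident firms from foreign banks 512.0, foreign purchases of equities on the domestic stock exchange 951.3; secondary income: contributions paid to international organisations 200.2; primary income: profits repatriated by foreign-owned firms operating domestically 673.5, dividends received from foreign subsidiaries of resident firms 425.8, compensation earned by residents employed abroad 346.9; capital account: debt forgiveness received from foreign official creditors 222.2, acquisition of foreign patents and trademarks (non-produced assets) 171.9.)

-4727.3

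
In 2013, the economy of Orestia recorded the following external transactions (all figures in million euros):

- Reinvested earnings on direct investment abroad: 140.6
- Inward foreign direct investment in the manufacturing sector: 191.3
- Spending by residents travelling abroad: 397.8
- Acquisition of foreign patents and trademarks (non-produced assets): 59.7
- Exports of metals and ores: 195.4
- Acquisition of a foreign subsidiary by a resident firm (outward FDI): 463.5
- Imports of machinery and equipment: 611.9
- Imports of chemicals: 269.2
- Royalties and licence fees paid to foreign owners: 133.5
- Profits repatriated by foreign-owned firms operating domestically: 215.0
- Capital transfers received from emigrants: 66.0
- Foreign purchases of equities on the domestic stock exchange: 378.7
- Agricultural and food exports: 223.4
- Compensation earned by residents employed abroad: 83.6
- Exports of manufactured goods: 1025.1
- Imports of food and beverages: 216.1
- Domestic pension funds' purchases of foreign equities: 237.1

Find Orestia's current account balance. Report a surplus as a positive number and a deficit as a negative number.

-175.4

Goods: -216.1 + 195.4 + 1025.1 - 269.2 - 611.9 + 223.4 = 346.7
Services: -397.8 - 133.5 = -531.3
Primary income: 140.6 - 215.0 + 83.6 = 9.2
Current account = 346.7 + (-531.3) + 9.2 = -175.4
(Excluded from the current account — financial account: inward foreign direct investment in the manufacturing sector 191.3, acquisition of a foreign subsidiary by a resident firm (outward FDI) 463.5, foreign purchases of equities on the domestic stock exchange 378.7, domestic pension funds' purchases of foreign equities 237.1; capital account: acquisition of foreign patents and trademarks (non-produced assets) 59.7, capital transfers received from emigrants 66.0.)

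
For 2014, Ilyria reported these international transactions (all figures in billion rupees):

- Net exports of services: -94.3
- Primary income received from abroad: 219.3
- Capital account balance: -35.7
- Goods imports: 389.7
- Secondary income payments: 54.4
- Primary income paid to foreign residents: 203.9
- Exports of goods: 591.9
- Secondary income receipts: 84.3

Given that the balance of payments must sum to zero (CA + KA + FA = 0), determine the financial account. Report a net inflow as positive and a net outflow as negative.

-117.5

Goods balance = 591.9 - 389.7 = 202.2
Services balance = -94.3
Trade balance (goods + services) = 202.2 + (-94.3) = 107.9
Net primary income = 219.3 - 203.9 = 15.4
Net secondary income = 84.3 - 54.4 = 29.9
Current account = 107.9 + 15.4 + 29.9 = 153.2
Financial account = -(153.2 + (-35.7)) = -117.5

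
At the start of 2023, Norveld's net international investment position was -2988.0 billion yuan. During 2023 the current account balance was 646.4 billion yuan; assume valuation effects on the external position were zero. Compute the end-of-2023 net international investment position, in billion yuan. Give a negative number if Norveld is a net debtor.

-2341.6

With no valuation effects, change in NIIP = current account = 646.4
End-of-year NIIP = -2988.0 + 646.4 = -2341.6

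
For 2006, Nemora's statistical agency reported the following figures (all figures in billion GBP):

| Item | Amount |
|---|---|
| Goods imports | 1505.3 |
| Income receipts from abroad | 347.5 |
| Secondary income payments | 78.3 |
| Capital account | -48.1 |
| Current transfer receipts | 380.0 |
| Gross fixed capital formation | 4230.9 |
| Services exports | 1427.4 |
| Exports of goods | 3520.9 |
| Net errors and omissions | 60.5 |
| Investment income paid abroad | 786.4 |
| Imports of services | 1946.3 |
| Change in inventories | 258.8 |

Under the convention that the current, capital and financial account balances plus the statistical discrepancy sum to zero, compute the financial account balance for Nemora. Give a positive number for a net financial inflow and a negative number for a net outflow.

-1371.9

Goods balance = 3520.9 - 1505.3 = 2015.6
Services balance = 1427.4 - 1946.3 = -518.9
Trade balance (goods + services) = 2015.6 + (-518.9) = 1496.7
Net primary income = 347.5 - 786.4 = -438.9
Net secondary income = 380.0 - 78.3 = 301.7
Current account = 1496.7 + (-438.9) + 301.7 = 1359.5
Financial account = -(1359.5 + (-48.1) + 60.5) = -1371.9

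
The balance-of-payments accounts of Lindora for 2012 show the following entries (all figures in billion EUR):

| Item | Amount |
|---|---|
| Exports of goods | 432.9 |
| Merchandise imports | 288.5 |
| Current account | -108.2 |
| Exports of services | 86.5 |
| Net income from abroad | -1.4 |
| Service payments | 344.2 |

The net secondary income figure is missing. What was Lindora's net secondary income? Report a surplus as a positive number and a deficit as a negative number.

6.5

Current account = goods balance + services balance + net primary income + net secondary income
Sum of the known components = -114.7
Net secondary income = CA - (known components) = -108.2 - (-114.7) = 6.5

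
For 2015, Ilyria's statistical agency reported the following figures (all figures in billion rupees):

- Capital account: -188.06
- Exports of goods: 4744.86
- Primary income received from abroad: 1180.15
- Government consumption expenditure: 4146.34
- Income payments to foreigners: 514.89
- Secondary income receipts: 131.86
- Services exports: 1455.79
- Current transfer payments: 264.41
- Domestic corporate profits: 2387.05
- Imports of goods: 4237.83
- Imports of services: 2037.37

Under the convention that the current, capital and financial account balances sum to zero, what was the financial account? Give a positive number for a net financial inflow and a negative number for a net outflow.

-270.10

Goods balance = 4744.86 - 4237.83 = 507.03
Services balance = 1455.79 - 2037.37 = -581.58
Trade balance (goods + services) = 507.03 + (-581.58) = -74.55
Net primary income = 1180.15 - 514.89 = 665.26
Net secondary income = 131.86 - 264.41 = -132.55
Current account = -74.55 + 665.26 + (-132.55) = 458.16
Financial account = -(458.16 + (-188.06)) = -270.10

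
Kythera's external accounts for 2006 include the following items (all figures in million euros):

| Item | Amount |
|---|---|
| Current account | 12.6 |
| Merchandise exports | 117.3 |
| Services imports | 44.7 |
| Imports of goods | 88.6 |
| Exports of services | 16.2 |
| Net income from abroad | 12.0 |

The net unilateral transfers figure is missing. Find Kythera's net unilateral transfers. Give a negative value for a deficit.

Current account = goods balance + services balance + net primary income + net secondary income
Sum of the known components = 12.2
Net unilateral transfers = CA - (known components) = 12.6 - 12.2 = 0.4

0.4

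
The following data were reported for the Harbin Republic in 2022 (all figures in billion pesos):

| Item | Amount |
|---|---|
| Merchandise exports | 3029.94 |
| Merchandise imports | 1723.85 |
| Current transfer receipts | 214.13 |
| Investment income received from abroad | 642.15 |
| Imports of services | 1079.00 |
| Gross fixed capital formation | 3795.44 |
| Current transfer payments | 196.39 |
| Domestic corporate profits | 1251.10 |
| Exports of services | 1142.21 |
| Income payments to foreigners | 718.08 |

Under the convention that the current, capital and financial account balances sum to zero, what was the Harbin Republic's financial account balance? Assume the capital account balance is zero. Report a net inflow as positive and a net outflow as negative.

Goods balance = 3029.94 - 1723.85 = 1306.09
Services balance = 1142.21 - 1079.00 = 63.21
Trade balance (goods + services) = 1306.09 + 63.21 = 1369.30
Net primary income = 642.15 - 718.08 = -75.93
Net secondary income = 214.13 - 196.39 = 17.74
Current account = 1369.30 + (-75.93) + 17.74 = 1311.11
Financial account = -(1311.11) = -1311.11

-1311.11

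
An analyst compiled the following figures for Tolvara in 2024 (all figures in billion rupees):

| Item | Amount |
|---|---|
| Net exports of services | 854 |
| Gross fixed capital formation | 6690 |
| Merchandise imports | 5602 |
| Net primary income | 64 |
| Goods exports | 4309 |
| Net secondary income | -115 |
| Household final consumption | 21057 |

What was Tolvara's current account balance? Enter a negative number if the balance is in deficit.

-490

Goods balance = 4309 - 5602 = -1293
Services balance = 854
Trade balance (goods + services) = -1293 + 854 = -439
Net primary income = 64
Net secondary income = -115
Current account = -439 + 64 + (-115) = -490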